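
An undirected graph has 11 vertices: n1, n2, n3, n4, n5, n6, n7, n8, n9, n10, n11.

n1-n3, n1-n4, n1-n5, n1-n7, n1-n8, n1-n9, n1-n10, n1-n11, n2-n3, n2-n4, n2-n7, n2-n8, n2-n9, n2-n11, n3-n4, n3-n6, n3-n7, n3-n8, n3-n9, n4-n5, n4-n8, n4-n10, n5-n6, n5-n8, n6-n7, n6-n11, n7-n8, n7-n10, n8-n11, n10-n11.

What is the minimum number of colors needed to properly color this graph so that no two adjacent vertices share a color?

n2, n3, n7, n8 are pairwise adjacent (a clique of size 4), so at least 4 colors are needed.
4 colors suffice: n1=1, n2=1, n3=3, n4=4, n5=3, n6=1, n7=4, n8=2, n9=2, n10=2, n11=3. No two adjacent vertices share a color.

4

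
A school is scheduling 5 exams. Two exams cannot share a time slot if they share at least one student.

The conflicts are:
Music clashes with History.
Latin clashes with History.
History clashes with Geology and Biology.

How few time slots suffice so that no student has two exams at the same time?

2

Music and History conflict, so at least 2 time slots are needed.
2 time slots suffice: time slot 1 → {History}; time slot 2 → {Music, Latin, Geology, Biology}. Every pair that conflicts lands in different time slots.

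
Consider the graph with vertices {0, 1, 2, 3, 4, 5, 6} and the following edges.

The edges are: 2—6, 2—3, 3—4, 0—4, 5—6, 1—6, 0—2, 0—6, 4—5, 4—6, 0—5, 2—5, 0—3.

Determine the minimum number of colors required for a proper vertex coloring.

4

0, 4, 5, 6 form a clique, so at least 4 colors are needed.
4 colors suffice: color red → {0, 1}; color blue → {3, 6}; color green → {2, 4}; color yellow → {5}. Each edge has distinct colors on its endpoints.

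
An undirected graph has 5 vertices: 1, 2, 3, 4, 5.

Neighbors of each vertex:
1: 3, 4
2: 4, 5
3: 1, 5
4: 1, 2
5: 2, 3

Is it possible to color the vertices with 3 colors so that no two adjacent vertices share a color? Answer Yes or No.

Yes

The chromatic number is 3. The cycle 3-1-4-2-5-3 has odd length 5, so it cannot be 2-colored; at least 3 colors are needed.
One proper 3-coloring: 1=b, 2=b, 3=c, 4=a, 5=a.
That is already a proper 3-coloring.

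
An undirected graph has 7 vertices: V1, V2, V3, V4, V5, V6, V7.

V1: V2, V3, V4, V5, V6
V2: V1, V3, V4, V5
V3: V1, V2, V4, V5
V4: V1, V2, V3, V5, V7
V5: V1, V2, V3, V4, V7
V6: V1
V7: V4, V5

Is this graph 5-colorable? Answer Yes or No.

Yes

The chromatic number is 5. V1, V2, V3, V4, V5 form a clique, so at least 5 colors are needed.
5 colors suffice: color 1 → {V5, V6}; color 2 → {V4}; color 3 → {V1, V7}; color 4 → {V2}; color 5 → {V3}.
That is already a proper 5-coloring.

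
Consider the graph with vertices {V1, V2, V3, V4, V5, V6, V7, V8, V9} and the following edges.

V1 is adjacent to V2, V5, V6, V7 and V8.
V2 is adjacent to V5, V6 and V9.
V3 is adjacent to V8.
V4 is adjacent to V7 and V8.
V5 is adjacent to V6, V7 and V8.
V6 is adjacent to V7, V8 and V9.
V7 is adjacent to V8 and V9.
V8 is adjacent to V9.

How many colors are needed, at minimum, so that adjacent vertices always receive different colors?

V1, V5, V6, V7, V8 are pairwise adjacent (a clique of size 5), so at least 5 colors are needed.
5 colors suffice: V1=4, V2=1, V3=2, V4=3, V5=5, V6=3, V7=2, V8=1, V9=4. No two adjacent vertices share a color.

5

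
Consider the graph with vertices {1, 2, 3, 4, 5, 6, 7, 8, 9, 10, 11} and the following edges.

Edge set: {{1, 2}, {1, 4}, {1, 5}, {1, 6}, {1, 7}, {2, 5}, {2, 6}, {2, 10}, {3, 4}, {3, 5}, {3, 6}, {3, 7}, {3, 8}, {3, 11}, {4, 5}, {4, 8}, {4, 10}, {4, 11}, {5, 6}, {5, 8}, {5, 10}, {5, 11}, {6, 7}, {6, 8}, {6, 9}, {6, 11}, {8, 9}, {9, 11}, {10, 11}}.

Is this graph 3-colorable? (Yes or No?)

No

3, 5, 6, 8 are pairwise adjacent (a clique of size 4), so at least 4 colors are needed.
So 3 colors are not enough.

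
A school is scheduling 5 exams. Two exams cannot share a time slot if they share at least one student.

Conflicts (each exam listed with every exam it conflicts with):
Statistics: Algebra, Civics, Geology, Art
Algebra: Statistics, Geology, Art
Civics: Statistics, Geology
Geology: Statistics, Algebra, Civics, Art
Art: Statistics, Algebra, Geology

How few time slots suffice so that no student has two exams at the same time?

4

Statistics, Algebra, Geology, Art pairwise conflict, so at least 4 time slots are needed.
A valid assignment using 4 time slots: Statistics=2, Algebra=4, Civics=3, Geology=1, Art=3. Every pair that conflicts lands in different time slots.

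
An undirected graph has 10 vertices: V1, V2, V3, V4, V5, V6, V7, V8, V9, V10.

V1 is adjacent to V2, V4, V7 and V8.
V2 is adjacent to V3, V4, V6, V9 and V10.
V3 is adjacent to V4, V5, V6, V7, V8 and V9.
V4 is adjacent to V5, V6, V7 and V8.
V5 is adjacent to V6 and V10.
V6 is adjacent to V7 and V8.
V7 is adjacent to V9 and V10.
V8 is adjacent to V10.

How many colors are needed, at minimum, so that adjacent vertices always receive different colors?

V3, V4, V6, V7 are pairwise adjacent (a clique of size 4), so at least 4 colors are needed.
4 colors suffice: V1=red, V2=green, V3=red, V4=blue, V5=green, V6=yellow, V7=green, V8=green, V9=blue, V10=red. No two adjacent vertices share a color.

4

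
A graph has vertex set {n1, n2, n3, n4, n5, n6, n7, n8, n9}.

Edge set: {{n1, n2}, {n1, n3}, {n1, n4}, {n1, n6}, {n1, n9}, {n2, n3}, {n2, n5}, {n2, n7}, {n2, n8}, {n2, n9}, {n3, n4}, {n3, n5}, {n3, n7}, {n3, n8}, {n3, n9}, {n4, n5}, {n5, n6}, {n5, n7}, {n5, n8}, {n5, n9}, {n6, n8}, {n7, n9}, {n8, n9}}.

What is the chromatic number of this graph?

5

n2, n3, n5, n8, n9 are mutually adjacent (a clique of size 5), so at least 5 colors are needed.
5 colors suffice: n1=1, n2=4, n3=2, n4=3, n5=1, n6=2, n7=5, n8=5, n9=3. Each edge has distinct colors on its endpoints.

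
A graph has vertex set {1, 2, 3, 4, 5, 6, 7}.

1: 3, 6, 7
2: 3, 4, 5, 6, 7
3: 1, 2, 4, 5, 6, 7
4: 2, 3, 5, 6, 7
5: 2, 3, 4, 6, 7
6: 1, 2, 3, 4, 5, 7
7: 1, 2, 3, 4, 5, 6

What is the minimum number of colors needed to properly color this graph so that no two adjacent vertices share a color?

6

2, 3, 4, 5, 6, 7 are mutually adjacent (a clique of size 6), so at least 6 colors are needed.
One proper 6-coloring: 1=d, 2=e, 3=a, 4=d, 5=f, 6=c, 7=b. No two adjacent vertices share a color.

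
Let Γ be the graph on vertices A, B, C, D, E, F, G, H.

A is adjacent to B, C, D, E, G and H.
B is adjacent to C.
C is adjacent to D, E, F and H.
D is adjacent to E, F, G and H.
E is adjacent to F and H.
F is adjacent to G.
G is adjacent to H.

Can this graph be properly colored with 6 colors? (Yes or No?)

Yes

The chromatic number is 5. A, C, D, E, H are mutually adjacent (a clique of size 5), so at least 5 colors are needed.
5 colors suffice: color 1 → {C, G}; color 2 → {B, D}; color 3 → {A, F}; color 4 → {H}; color 5 → {E}.
Since 6 ≥ 5, a proper 6-coloring certainly exists.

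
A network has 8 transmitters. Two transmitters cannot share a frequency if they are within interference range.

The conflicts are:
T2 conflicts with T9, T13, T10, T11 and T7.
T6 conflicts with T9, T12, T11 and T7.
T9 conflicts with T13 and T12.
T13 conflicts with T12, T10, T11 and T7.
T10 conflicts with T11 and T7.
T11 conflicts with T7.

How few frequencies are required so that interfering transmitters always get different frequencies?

5

T2, T13, T10, T11, T7 all conflict with each other, so at least 5 frequencies are needed.
5 frequencies suffice: frequency 1 → {T6, T13}; frequency 2 → {T9, T7}; frequency 3 → {T2, T12}; frequency 4 → {T11}; frequency 5 → {T10}. No two conflicting transmitters share a frequency.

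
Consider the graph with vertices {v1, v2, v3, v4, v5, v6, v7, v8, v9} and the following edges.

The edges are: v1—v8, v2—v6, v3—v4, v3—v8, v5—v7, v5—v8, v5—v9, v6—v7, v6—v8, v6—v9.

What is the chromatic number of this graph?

v5 and v9 are adjacent, so at least 2 colors are needed.
A valid assignment using 2 colors: v1=R, v2=B, v3=R, v4=B, v5=R, v6=R, v7=B, v8=B, v9=B. Every edge joins two different colors.

2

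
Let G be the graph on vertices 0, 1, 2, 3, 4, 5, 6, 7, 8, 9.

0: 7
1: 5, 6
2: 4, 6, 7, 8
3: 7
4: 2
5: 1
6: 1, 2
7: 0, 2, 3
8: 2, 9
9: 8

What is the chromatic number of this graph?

2 and 4 are adjacent, so at least 2 colors are needed.
2 colors suffice: 0=red, 1=red, 2=red, 3=red, 4=blue, 5=blue, 6=blue, 7=blue, 8=blue, 9=red. Every edge joins two different colors.

2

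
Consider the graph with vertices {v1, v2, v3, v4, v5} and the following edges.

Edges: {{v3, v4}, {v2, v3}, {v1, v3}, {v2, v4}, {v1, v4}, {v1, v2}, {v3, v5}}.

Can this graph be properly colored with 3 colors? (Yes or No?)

v1, v2, v3, v4 form a clique, so at least 4 colors are needed.
So 3 colors are not enough.

No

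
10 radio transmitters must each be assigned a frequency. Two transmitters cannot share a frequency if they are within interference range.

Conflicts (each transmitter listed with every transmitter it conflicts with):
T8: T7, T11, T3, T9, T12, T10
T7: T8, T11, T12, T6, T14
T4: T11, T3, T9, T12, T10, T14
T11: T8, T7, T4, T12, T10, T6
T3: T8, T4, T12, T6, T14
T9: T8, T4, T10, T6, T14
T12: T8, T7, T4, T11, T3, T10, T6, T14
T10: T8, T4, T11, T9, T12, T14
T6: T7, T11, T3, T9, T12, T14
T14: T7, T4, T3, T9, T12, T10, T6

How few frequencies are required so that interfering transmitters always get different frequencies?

T4, T9, T10, T14 pairwise conflict, so at least 4 frequencies are needed.
A valid assignment using 4 frequencies: T8=3, T7=4, T4=3, T11=2, T3=4, T9=1, T12=1, T10=4, T6=3, T14=2. Every pair that conflicts lands in different frequencies.

4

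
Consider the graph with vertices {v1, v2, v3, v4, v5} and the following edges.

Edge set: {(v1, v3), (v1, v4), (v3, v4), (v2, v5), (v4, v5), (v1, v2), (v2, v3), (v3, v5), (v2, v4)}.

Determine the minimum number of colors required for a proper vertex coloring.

4

v2, v3, v4, v5 are pairwise adjacent (a clique of size 4), so at least 4 colors are needed.
A valid assignment using 4 colors: v1=yellow, v2=green, v3=red, v4=blue, v5=yellow. Each edge has distinct colors on its endpoints.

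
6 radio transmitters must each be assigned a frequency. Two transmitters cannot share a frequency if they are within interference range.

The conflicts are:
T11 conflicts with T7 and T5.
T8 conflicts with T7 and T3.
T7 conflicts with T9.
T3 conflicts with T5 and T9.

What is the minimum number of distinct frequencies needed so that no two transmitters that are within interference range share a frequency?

3

The cycle T7-T9-T3-T5-T11-T7 has odd length 5, so it cannot be 2-colored; at least 3 frequencies are needed.
3 frequencies suffice: frequency 1 → {T7, T3}; frequency 2 → {T8, T5, T9}; frequency 3 → {T11}. Every pair that conflicts lands in different frequencies.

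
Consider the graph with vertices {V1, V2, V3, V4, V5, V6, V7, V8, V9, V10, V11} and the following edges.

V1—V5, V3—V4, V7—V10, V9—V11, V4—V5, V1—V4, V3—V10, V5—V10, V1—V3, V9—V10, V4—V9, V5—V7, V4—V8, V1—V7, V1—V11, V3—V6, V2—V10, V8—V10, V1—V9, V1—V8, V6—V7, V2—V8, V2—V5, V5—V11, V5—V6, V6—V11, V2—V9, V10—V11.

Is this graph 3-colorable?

Yes

The chromatic number is 3. V2, V5, V10 are mutually adjacent, so at least 3 colors are needed.
3 colors suffice: V1=2, V2=3, V3=1, V4=3, V5=1, V6=2, V7=3, V8=1, V9=1, V10=2, V11=3.
That is already a proper 3-coloring.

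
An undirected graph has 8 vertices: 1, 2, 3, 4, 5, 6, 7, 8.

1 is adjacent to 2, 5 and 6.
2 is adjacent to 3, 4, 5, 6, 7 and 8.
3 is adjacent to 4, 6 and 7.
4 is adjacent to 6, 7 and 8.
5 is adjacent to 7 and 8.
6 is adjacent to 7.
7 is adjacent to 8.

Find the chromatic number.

2, 3, 4, 6, 7 are pairwise adjacent (a clique of size 5), so at least 5 colors are needed.
5 colors suffice: 1=blue, 2=red, 3=purple, 4=green, 5=green, 6=yellow, 7=blue, 8=yellow. Each edge has distinct colors on its endpoints.

5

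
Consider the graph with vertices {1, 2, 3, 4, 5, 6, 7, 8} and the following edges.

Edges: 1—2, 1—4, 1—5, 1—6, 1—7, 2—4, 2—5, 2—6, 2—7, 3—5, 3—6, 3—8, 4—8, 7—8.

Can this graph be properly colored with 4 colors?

Yes

The chromatic number is 3. 1, 2, 5 form a triangle, so at least 3 colors are needed.
3 colors suffice: color red → {2, 3}; color blue → {1, 8}; color green → {4, 5, 6, 7}.
Since 4 ≥ 3, a proper 4-coloring certainly exists.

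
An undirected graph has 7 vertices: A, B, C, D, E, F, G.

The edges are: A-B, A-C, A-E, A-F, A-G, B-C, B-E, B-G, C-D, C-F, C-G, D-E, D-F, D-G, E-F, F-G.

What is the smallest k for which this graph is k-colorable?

A, B, C, G are mutually adjacent (a clique of size 4), so at least 4 colors are needed.
4 colors suffice: color 1 → {E, G}; color 2 → {C}; color 3 → {B, F}; color 4 → {A, D}. Every edge joins two different colors.

4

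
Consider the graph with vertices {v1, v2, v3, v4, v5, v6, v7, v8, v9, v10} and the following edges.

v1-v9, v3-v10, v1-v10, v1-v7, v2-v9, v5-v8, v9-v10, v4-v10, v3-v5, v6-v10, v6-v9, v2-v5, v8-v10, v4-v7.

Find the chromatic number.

3

v6, v9, v10 are pairwise adjacent, so at least 3 colors are needed.
3 colors suffice: color 1 → {v5, v7, v10}; color 2 → {v3, v4, v8, v9}; color 3 → {v1, v2, v6}. Every edge joins two different colors.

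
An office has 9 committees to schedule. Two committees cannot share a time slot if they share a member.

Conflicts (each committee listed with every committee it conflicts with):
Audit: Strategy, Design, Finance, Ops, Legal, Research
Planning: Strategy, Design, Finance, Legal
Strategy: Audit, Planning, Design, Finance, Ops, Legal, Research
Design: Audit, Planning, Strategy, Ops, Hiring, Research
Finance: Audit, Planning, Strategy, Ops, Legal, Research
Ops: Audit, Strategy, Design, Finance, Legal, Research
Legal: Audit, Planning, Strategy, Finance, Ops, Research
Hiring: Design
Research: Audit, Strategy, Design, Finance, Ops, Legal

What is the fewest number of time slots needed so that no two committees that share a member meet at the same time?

Audit, Strategy, Finance, Ops, Legal, Research pairwise conflict, so at least 6 time slots are needed.
6 time slots suffice: time slot 1 → {Strategy, Hiring}; time slot 2 → {Design, Legal}; time slot 3 → {Audit, Planning}; time slot 4 → {Ops}; time slot 5 → {Finance}; time slot 6 → {Research}. No two conflicting committees share a time slot.

6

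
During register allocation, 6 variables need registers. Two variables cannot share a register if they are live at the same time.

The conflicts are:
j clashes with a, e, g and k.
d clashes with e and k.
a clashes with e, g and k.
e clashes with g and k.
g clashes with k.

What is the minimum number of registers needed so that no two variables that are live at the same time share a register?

5

j, a, e, g, k all conflict with each other, so at least 5 registers are needed.
A valid assignment using 5 registers: j=4, d=3, a=5, e=2, g=3, k=1. Each listed conflict is separated.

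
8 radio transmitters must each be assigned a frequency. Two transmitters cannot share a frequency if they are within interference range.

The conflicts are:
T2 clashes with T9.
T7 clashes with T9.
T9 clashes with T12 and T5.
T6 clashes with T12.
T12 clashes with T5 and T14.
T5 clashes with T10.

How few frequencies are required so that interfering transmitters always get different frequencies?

T9, T12, T5 are mutually in conflict, so at least 3 frequencies are needed.
3 frequencies suffice: frequency 1 → {T9, T6, T10, T14}; frequency 2 → {T2, T7, T12}; frequency 3 → {T5}. Every pair that conflicts lands in different frequencies.

3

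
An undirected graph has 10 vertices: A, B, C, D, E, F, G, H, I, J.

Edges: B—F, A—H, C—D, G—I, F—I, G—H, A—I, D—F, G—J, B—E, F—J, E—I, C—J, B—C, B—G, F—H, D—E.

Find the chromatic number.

2

F and H are adjacent, so at least 2 colors are needed.
One proper 2-coloring: A=1, B=2, C=1, D=2, E=1, F=1, G=1, H=2, I=2, J=2. Every edge joins two different colors.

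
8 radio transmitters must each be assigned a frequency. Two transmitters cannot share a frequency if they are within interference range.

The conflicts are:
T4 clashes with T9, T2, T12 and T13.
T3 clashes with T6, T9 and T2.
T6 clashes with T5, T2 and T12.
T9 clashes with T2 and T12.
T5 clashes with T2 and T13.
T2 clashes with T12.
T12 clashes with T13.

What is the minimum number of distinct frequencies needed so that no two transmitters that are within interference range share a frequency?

T4, T9, T2, T12 are mutually in conflict, so at least 4 frequencies are needed.
A valid assignment using 4 frequencies: T4=3, T3=2, T6=3, T9=4, T5=2, T2=1, T12=2, T13=1. No two conflicting transmitters share a frequency.

4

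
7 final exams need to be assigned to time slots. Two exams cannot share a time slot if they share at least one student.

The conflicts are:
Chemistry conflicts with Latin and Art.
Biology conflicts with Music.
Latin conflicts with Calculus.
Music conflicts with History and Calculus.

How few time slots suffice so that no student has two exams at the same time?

Music and History conflict, so at least 2 time slots are needed.
2 time slots suffice: time slot 1 → {Latin, Music, Art}; time slot 2 → {Chemistry, Biology, History, Calculus}. No two conflicting exams share a time slot.

2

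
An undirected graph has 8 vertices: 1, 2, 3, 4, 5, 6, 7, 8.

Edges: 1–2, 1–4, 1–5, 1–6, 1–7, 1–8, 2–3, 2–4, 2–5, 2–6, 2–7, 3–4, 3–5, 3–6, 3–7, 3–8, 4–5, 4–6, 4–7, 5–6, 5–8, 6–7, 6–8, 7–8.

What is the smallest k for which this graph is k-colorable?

5

1, 2, 4, 5, 6 form a clique, so at least 5 colors are needed.
One proper 5-coloring: 1=green, 2=purple, 3=green, 4=blue, 5=yellow, 6=red, 7=yellow, 8=blue. Each edge has distinct colors on its endpoints.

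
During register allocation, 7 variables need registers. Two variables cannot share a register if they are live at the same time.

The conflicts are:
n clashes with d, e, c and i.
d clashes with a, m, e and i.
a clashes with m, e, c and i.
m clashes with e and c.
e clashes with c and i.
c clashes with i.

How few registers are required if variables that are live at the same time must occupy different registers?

4

a, e, c, i pairwise conflict, so at least 4 registers are needed.
4 registers suffice: n=3, d=2, a=3, m=4, e=1, c=2, i=4. Each listed conflict is separated.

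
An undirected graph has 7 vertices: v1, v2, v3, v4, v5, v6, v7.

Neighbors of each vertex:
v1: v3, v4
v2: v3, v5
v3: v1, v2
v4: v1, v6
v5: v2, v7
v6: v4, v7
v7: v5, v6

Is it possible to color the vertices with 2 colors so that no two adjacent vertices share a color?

The cycle v3-v1-v4-v6-v7-v5-v2-v3 has odd length 7, so it cannot be 2-colored; at least 3 colors are needed.
So 2 colors are not enough.

No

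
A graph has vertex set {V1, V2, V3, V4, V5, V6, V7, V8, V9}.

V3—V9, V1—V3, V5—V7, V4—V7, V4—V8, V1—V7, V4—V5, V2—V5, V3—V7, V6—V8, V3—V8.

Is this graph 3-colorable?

The chromatic number is 3. V4, V5, V7 form a triangle, so at least 3 colors are needed.
3 colors suffice: V1=3, V2=1, V3=2, V4=2, V5=3, V6=2, V7=1, V8=1, V9=1.
That is already a proper 3-coloring.

Yes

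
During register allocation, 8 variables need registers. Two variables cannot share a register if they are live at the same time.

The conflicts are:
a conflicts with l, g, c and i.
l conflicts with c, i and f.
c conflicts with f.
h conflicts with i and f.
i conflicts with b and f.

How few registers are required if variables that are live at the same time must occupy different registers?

l, c, f pairwise conflict, so at least 3 registers are needed.
3 registers suffice: a=3, l=2, g=1, c=1, h=2, i=1, b=2, f=3. No two conflicting variables share a register.

3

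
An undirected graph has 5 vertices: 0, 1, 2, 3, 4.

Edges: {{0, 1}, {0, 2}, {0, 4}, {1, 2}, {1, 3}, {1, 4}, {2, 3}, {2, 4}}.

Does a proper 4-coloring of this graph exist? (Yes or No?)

Yes

The chromatic number is 4. 0, 1, 2, 4 are pairwise adjacent (a clique of size 4), so at least 4 colors are needed.
4 colors suffice: color red → {1}; color blue → {2}; color green → {0, 3}; color yellow → {4}.
That is already a proper 4-coloring.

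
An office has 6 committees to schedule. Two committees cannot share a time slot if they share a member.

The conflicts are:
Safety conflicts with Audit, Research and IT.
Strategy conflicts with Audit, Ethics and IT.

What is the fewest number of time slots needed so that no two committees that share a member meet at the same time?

Strategy and Audit conflict, so at least 2 time slots are needed.
A valid assignment using 2 time slots: Safety=1, Strategy=1, Audit=2, Ethics=2, Research=2, IT=2. Each listed conflict is separated.

2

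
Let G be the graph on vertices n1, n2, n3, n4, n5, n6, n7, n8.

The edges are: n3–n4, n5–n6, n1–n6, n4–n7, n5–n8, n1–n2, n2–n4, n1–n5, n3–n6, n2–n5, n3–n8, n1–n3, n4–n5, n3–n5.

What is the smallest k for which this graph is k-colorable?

4

n1, n3, n5, n6 form a clique, so at least 4 colors are needed.
4 colors suffice: color 1 → {n5, n7}; color 2 → {n2, n3}; color 3 → {n1, n4, n8}; color 4 → {n6}. Every edge joins two different colors.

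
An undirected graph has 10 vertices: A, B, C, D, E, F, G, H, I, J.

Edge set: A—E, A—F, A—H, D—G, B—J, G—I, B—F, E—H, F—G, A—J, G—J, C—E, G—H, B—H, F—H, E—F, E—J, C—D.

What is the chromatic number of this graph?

A, E, F, H are pairwise adjacent (a clique of size 4), so at least 4 colors are needed.
4 colors suffice: color red → {D, F, I, J}; color blue → {B, E, G}; color green → {C, H}; color yellow → {A}. No two adjacent vertices share a color.

4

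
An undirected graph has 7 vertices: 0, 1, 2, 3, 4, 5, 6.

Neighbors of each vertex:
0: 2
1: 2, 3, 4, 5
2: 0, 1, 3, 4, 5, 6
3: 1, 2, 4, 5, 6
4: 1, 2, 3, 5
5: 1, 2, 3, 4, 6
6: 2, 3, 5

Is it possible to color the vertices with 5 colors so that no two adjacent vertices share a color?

Yes

The chromatic number is 5. 1, 2, 3, 4, 5 are pairwise adjacent (a clique of size 5), so at least 5 colors are needed.
5 colors suffice: 0=blue, 1=purple, 2=red, 3=blue, 4=yellow, 5=green, 6=yellow.
That is already a proper 5-coloring.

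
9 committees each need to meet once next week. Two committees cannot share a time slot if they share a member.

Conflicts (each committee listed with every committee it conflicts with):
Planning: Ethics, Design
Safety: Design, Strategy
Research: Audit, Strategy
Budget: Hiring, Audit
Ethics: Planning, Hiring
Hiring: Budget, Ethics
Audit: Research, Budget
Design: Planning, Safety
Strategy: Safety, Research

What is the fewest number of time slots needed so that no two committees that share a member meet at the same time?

The cycle Budget-Audit-Research-Strategy-Safety-Design-Planning-Ethics-Hiring-Budget has odd length 9, so it cannot be 2-colored; at least 3 time slots are needed.
3 time slots suffice: Planning=2, Safety=1, Research=3, Budget=2, Ethics=1, Hiring=3, Audit=1, Design=3, Strategy=2. Each listed conflict is separated.

3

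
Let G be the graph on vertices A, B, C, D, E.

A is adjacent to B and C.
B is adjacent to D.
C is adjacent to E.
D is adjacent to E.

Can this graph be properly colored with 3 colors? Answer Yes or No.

Yes

The chromatic number is 3. The cycle A-B-D-E-C-A has odd length 5, so it cannot be 2-colored; at least 3 colors are needed.
3 colors suffice: color 1 → {C, D}; color 2 → {A, E}; color 3 → {B}.
That is already a proper 3-coloring.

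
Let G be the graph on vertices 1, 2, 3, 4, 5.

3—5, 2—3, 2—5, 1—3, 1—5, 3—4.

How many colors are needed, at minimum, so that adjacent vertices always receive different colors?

3

2, 3, 5 form a triangle, so at least 3 colors are needed.
One proper 3-coloring: 1=green, 2=green, 3=red, 4=blue, 5=blue. No two adjacent vertices share a color.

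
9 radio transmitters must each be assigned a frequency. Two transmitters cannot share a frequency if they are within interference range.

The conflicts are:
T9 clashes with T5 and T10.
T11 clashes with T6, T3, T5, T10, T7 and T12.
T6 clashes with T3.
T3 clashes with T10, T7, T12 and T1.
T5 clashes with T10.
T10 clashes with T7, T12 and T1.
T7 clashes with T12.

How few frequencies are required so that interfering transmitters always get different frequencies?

5

T11, T3, T10, T7, T12 pairwise conflict, so at least 5 frequencies are needed.
5 frequencies suffice: frequency 1 → {T6, T10}; frequency 2 → {T3, T5}; frequency 3 → {T9, T11, T1}; frequency 4 → {T12}; frequency 5 → {T7}. Every pair that conflicts lands in different frequencies.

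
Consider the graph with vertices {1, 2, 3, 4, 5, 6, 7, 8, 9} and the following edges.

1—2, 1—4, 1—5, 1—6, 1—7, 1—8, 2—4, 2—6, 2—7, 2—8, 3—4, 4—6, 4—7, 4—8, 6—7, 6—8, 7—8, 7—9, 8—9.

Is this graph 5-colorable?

No

1, 2, 4, 6, 7, 8 are pairwise adjacent (a clique of size 6), so at least 6 colors are needed.
So 5 colors are not enough.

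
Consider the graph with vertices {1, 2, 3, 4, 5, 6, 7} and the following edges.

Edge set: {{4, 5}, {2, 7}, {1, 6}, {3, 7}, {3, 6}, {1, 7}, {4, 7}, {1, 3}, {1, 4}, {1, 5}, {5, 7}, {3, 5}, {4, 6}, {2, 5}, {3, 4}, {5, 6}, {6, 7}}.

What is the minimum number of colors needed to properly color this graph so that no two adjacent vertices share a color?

6

1, 3, 4, 5, 6, 7 form a clique, so at least 6 colors are needed.
6 colors suffice: color red → {5}; color blue → {7}; color green → {2, 4}; color yellow → {3}; color purple → {6}; color orange → {1}. Every edge joins two different colors.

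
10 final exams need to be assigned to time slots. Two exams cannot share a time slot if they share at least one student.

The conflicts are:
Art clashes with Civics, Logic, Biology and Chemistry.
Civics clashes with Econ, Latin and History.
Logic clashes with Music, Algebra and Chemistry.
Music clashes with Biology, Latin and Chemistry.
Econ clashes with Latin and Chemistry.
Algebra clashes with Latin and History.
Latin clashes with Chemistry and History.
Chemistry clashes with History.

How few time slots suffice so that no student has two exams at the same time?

Civics, Econ, Latin are mutually in conflict, so at least 3 time slots are needed.
A valid assignment using 3 time slots: Art=3, Civics=2, Logic=1, Music=3, Econ=3, Biology=1, Algebra=2, Latin=1, Chemistry=2, History=3. Each listed conflict is separated.

3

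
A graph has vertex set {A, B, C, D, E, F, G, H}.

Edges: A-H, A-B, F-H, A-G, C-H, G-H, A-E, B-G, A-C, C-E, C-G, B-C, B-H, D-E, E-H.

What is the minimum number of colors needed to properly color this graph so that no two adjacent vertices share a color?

5

A, B, C, G, H are pairwise adjacent (a clique of size 5), so at least 5 colors are needed.
5 colors suffice: A=2, B=4, C=3, D=1, E=4, F=2, G=5, H=1. Each edge has distinct colors on its endpoints.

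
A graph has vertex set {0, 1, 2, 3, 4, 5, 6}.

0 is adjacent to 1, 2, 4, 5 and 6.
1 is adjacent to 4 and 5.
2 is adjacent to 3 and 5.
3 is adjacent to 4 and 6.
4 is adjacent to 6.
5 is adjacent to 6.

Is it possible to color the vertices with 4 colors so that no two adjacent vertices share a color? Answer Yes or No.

Yes

The chromatic number is 3. 0, 5, 6 are mutually adjacent, so at least 3 colors are needed.
A valid assignment using 3 colors: 0=red, 1=green, 2=green, 3=red, 4=blue, 5=blue, 6=green.
Since 4 ≥ 3, a proper 4-coloring certainly exists.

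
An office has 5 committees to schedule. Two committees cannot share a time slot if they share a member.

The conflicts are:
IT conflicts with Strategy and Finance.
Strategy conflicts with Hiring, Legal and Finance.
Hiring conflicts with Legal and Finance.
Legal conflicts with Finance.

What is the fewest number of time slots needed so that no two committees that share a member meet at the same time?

4

Strategy, Hiring, Legal, Finance are mutually in conflict, so at least 4 time slots are needed.
A valid assignment using 4 time slots: IT=3, Strategy=1, Hiring=3, Legal=4, Finance=2. No two conflicting committees share a time slot.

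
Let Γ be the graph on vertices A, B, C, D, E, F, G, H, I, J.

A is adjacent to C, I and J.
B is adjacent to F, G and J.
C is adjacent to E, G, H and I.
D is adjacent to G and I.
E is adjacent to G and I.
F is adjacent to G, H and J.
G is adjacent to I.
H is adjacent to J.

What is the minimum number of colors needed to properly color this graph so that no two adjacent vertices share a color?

C, E, G, I are mutually adjacent (a clique of size 4), so at least 4 colors are needed.
4 colors suffice: A=yellow, B=green, C=blue, D=blue, E=yellow, F=blue, G=red, H=green, I=green, J=red. Every edge joins two different colors.

4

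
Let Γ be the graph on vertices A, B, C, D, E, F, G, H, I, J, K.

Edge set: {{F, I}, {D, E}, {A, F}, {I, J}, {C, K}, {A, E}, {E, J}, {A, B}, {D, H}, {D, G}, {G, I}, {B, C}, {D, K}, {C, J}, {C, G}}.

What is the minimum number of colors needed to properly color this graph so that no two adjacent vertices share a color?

3

The cycle E-A-F-I-J-E has odd length 5, so it cannot be 2-colored; at least 3 colors are needed.
3 colors suffice: A=1, B=2, C=1, D=1, E=2, F=2, G=2, H=2, I=1, J=3, K=2. No two adjacent vertices share a color.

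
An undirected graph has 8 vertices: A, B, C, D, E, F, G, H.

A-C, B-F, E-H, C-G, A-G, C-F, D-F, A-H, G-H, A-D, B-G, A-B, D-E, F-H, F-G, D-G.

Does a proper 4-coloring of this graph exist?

The chromatic number is 3. A, C, G are mutually adjacent, so at least 3 colors are needed.
A valid assignment using 3 colors: A=2, B=3, C=3, D=3, E=1, F=2, G=1, H=3.
Since 4 ≥ 3, a proper 4-coloring certainly exists.

Yes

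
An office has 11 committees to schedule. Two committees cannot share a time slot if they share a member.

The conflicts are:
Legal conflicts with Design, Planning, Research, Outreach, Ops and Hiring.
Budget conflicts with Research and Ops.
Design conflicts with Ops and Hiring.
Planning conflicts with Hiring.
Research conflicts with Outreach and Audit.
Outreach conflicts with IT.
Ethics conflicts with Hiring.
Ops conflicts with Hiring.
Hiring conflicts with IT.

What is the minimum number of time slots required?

Legal, Design, Ops, Hiring pairwise conflict, so at least 4 time slots are needed.
4 time slots suffice: Legal=2, Budget=2, Design=4, Planning=3, Research=1, Outreach=3, Ethics=2, Ops=3, Audit=2, Hiring=1, IT=2. No two conflicting committees share a time slot.

4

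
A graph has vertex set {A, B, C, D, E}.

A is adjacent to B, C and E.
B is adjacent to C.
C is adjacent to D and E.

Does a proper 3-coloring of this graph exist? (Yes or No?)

Yes

The chromatic number is 3. A, C, E form a triangle, so at least 3 colors are needed.
3 colors suffice: color 1 → {C}; color 2 → {A, D}; color 3 → {B, E}.
That is already a proper 3-coloring.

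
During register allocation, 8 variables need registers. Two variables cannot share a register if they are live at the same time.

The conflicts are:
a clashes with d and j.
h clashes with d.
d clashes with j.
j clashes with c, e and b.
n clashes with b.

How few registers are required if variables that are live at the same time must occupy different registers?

3

a, d, j all conflict with each other, so at least 3 registers are needed.
3 registers suffice: register 1 → {h, j, n}; register 2 → {d, c, e, b}; register 3 → {a}. Each listed conflict is separated.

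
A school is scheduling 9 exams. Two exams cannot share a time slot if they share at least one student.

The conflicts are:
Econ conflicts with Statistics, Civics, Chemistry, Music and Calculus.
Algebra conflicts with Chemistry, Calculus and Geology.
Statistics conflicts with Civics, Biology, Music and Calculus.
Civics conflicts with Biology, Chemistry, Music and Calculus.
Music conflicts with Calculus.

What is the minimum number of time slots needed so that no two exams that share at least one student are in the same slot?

Econ, Statistics, Civics, Music, Calculus are mutually in conflict, so at least 5 time slots are needed.
5 time slots suffice: time slot 1 → {Algebra, Civics}; time slot 2 → {Biology, Chemistry, Calculus, Geology}; time slot 3 → {Econ}; time slot 4 → {Statistics}; time slot 5 → {Music}. Every pair that conflicts lands in different time slots.

5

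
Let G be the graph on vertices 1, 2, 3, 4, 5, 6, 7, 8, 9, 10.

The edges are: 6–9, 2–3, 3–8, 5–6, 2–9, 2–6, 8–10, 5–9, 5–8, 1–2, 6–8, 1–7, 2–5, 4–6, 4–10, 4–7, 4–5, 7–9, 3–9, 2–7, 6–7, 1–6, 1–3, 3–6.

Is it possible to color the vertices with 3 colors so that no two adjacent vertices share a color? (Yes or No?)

No

2, 6, 7, 9 are mutually adjacent (a clique of size 4), so at least 4 colors are needed.
So 3 colors are not enough.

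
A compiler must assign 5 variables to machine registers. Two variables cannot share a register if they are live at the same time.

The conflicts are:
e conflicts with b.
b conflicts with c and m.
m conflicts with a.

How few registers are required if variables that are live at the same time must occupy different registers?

2

b and c conflict, so at least 2 registers are needed.
2 registers suffice: register 1 → {b, a}; register 2 → {e, c, m}. No two conflicting variables share a register.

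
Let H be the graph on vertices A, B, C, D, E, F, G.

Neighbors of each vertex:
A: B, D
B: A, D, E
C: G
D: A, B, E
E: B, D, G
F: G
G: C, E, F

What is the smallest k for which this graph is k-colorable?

A, B, D are mutually adjacent, so at least 3 colors are needed.
3 colors suffice: color red → {B, G}; color blue → {A, C, E, F}; color green → {D}. Each edge has distinct colors on its endpoints.

3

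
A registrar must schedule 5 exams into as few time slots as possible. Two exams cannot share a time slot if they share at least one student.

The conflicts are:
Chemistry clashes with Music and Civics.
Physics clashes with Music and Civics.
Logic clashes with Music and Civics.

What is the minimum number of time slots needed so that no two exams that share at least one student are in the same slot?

2

Chemistry and Music conflict, so at least 2 time slots are needed.
A valid assignment using 2 time slots: Chemistry=2, Physics=2, Logic=2, Music=1, Civics=1. Each listed conflict is separated.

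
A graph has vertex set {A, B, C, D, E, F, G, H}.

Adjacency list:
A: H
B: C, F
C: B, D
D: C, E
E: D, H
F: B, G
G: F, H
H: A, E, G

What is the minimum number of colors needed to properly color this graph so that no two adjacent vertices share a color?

3

The cycle E-H-G-F-B-C-D-E has odd length 7, so it cannot be 2-colored; at least 3 colors are needed.
One proper 3-coloring: A=2, B=3, C=2, D=1, E=2, F=1, G=2, H=1. Every edge joins two different colors.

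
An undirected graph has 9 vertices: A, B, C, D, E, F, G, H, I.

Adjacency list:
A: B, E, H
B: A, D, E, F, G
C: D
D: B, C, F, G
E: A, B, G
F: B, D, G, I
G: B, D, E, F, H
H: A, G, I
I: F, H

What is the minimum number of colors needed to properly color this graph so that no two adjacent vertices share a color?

B, D, F, G are mutually adjacent (a clique of size 4), so at least 4 colors are needed.
4 colors suffice: color 1 → {B, C, H}; color 2 → {A, G, I}; color 3 → {D, E}; color 4 → {F}. No two adjacent vertices share a color.

4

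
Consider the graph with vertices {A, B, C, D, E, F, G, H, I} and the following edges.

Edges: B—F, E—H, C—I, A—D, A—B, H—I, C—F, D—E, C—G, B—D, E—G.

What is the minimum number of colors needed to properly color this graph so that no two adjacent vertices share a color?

3

A, B, D form a triangle, so at least 3 colors are needed.
3 colors suffice: color 1 → {B, C, E}; color 2 → {D, F, G, H}; color 3 → {A, I}. Every edge joins two different colors.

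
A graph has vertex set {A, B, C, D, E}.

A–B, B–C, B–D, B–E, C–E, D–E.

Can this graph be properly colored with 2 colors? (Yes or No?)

No

B, D, E are mutually adjacent, so at least 3 colors are needed.
So 2 colors are not enough.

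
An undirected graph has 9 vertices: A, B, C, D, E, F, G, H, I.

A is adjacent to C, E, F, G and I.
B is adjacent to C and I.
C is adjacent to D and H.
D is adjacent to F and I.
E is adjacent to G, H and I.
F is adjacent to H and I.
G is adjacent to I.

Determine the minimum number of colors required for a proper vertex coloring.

4

A, E, G, I are pairwise adjacent (a clique of size 4), so at least 4 colors are needed.
A valid assignment using 4 colors: A=blue, B=blue, C=red, D=blue, E=green, F=green, G=yellow, H=blue, I=red. No two adjacent vertices share a color.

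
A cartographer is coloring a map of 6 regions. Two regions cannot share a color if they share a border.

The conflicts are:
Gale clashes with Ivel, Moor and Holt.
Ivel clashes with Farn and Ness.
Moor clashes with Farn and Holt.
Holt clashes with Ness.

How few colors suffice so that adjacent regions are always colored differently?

3

Gale, Moor, Holt pairwise conflict, so at least 3 colors are needed.
3 colors suffice: color 1 → {Ivel, Moor}; color 2 → {Gale, Farn, Ness}; color 3 → {Holt}. Every pair that conflicts lands in different colors.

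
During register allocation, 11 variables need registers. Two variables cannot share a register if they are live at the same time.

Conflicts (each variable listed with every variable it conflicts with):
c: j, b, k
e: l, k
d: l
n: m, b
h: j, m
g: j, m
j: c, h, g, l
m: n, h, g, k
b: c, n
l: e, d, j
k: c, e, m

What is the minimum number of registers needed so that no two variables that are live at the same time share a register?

3

The cycle k-m-n-b-c-k has odd length 5, so it cannot be 2-colored; at least 3 registers are needed.
3 registers suffice: c=3, e=1, d=1, n=2, h=2, g=2, j=1, m=1, b=1, l=2, k=2. Each listed conflict is separated.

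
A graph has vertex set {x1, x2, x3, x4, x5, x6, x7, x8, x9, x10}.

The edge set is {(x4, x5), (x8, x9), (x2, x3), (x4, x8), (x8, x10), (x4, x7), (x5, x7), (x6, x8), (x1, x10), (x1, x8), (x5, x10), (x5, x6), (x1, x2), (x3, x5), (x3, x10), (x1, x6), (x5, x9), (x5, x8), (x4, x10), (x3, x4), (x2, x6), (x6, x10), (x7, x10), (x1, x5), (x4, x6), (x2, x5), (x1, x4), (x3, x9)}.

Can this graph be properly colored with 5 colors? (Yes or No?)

x1, x4, x5, x6, x8, x10 are pairwise adjacent (a clique of size 6), so at least 6 colors are needed.
So 5 colors are not enough.

No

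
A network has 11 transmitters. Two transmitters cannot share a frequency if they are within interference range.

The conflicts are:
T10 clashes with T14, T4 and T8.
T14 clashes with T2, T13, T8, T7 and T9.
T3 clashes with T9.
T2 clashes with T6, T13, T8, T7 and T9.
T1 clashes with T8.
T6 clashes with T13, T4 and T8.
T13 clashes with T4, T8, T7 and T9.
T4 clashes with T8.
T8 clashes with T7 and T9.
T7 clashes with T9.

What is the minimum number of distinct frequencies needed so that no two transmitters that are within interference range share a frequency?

6

T14, T2, T13, T8, T7, T9 pairwise conflict, so at least 6 frequencies are needed.
6 frequencies suffice: frequency 1 → {T3, T8}; frequency 2 → {T10, T1, T13}; frequency 3 → {T2, T4}; frequency 4 → {T6, T9}; frequency 5 → {T14}; frequency 6 → {T7}. No two conflicting transmitters share a frequency.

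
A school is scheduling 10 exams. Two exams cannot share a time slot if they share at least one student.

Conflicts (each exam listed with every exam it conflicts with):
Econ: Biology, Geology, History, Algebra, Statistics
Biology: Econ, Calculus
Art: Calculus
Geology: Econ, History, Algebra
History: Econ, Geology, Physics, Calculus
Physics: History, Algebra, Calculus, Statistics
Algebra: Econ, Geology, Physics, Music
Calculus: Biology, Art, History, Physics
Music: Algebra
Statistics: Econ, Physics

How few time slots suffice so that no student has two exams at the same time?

3

Econ, Geology, History all conflict with each other, so at least 3 time slots are needed.
3 time slots suffice: time slot 1 → {Econ, Art, Physics, Music}; time slot 2 → {Biology, History, Algebra, Statistics}; time slot 3 → {Geology, Calculus}. Each listed conflict is separated.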